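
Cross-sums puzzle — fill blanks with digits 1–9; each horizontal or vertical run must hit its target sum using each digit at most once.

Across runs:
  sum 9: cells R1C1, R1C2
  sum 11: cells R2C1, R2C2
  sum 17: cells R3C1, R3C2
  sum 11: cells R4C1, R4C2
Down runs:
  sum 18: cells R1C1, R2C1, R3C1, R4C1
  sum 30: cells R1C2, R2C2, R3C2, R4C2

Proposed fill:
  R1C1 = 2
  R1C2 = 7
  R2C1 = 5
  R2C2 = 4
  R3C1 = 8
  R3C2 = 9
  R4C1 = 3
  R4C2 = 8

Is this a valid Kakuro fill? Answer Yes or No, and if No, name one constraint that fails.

No — the across run R2C1–R2C2 sums to 9, not 11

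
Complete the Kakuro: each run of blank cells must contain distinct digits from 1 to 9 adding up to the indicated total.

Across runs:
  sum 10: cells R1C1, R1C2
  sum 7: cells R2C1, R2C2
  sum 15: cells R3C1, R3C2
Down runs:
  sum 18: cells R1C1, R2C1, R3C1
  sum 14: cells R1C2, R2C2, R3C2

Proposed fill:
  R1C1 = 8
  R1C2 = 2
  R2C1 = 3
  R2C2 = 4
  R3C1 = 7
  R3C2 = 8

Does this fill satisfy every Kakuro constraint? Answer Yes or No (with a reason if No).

Across: 8+2=10; 3+4=7; 7+8=15. Down: 8+3+7=18; 2+4+8=14. No digit repeats within any run.

Yes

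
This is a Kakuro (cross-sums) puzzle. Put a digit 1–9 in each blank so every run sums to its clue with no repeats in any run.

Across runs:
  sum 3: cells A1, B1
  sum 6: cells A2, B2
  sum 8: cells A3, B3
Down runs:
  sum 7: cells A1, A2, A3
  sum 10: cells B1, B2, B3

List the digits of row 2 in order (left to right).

3 in 2 cells must be {1,2}; 7 in 3 cells must be {1,2,4}.
Nothing is forced directly, so branch on A1, whose candidates are 1 or 2. If A1 = 1: that forces B1 = 2, A3 = 2, after which B3 would have to be in {6} for the 8 across but in {1,3,5,7} for the 10 down — contradiction. So A1 = 2.
B1 = 3 − 2 = 1 completes the 3 across.
Given what's placed, A3 must be 1 to fit the 8 across and 7 down.
B3 = 8 − 1 = 7 completes the 8 across.
A2 = 7 − 3 = 4 completes the 7 down.
B2 = 6 − 4 = 2 completes the 6 across.

4 2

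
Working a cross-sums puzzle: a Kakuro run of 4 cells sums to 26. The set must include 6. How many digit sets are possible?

3

4 distinct digits from 1–9 sum between 10 and 30.
Keeping only sets containing 6.
Enumerating: {3,6,8,9}, {4,6,7,9}, {5,6,7,8}.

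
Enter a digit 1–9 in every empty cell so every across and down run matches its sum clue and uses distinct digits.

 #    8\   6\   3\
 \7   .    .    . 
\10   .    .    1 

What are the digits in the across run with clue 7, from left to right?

7 in 3 cells must be {1,2,4}; 3 in 2 cells must be {1,2}.
R1C3 = 3 − 1 = 2 completes the 3 down.
Given what's placed, R1C1 must be 1 to fit the 7 across and 8 down.
R1C2 = 7 − 3 = 4 completes the 7 across.
R2C1 = 8 − 1 = 7 completes the 8 down.
R2C2 = 10 − 8 = 2 completes the 10 across.

1 4 2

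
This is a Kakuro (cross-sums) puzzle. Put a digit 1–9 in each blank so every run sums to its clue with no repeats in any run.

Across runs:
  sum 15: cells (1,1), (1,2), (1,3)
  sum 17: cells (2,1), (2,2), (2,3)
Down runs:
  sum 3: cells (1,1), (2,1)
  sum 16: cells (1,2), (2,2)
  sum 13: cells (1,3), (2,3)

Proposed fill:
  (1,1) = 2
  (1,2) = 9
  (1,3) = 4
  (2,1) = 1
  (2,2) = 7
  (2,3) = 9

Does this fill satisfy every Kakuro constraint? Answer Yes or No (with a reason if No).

Yes

Across: 2+9+4=15; 1+7+9=17. Down: 2+1=3; 9+7=16; 4+9=13. No digit repeats within any run.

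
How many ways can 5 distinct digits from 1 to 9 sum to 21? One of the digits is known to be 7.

5 distinct digits from 1–9 sum between 15 and 35.
Keeping only sets containing 7.
Enumerating: {1,2,3,7,8}, {1,2,5,6,7}, {1,3,4,6,7}, {2,3,4,5,7}.

4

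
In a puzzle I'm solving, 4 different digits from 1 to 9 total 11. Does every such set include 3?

Yes

The only way to make 11 from 4 distinct digits is {1,2,3,5}, which contains 3.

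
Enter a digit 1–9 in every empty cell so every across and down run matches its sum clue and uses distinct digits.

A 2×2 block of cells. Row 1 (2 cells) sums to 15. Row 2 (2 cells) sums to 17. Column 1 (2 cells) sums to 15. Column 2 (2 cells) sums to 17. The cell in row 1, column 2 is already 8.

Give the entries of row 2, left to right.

8 9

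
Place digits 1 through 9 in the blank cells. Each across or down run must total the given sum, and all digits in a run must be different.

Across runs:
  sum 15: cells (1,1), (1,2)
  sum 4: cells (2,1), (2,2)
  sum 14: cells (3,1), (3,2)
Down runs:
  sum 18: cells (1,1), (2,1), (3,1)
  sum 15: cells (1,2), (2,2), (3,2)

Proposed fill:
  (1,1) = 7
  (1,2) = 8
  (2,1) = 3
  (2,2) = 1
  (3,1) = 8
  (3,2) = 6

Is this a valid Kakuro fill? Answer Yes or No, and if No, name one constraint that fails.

Across: 7+8=15; 3+1=4; 8+6=14. Down: 7+3+8=18; 8+1+6=15. No digit repeats within any run.

Yes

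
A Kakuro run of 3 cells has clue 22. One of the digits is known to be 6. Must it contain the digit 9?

Yes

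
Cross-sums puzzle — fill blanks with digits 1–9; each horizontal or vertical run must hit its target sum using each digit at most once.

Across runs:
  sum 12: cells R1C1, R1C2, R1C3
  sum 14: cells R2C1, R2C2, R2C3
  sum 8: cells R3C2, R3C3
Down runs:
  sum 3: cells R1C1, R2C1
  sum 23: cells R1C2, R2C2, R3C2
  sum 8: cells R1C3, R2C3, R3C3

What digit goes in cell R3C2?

3 in 2 cells must be {1,2}; 23 in 3 cells must be {6,8,9}.
Only 6 fits R3C2 under both its across sum 8 and down sum 23.

6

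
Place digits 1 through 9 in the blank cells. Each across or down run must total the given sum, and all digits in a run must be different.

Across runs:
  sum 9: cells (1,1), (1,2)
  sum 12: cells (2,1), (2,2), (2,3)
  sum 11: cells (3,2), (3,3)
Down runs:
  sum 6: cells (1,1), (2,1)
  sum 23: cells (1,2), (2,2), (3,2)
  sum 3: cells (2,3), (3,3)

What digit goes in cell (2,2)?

23 in 3 cells must be {6,8,9}; 3 in 2 cells must be {1,2}.
The 11 across and the 3 down share only 2, so (3,3) = 2.
(2,3) = 3 − 2 = 1 completes the 3 down.
(3,2) = 11 − 2 = 9 completes the 11 across.
No cell is forced outright now. (1,2) can only be 6 or 8 (the digits allowed by both its 9 across and its 23 down). If (1,2) = 6: then (1,1) would have to be in {3} for the 9 across but in {1,2,4,5} for the 6 down — contradiction. So (1,2) = 8.
(1,1) = 9 − 8 = 1 completes the 9 across.
(2,1) = 6 − 1 = 5 completes the 6 down.
(2,2) = 12 − 6 = 6 completes the 12 across.

6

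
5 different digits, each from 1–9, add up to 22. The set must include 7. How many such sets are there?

4

5 distinct digits from 1–9 sum between 15 and 35.
Keeping only sets containing 7.
Enumerating: {1,2,3,7,9}, {1,2,4,7,8}, {1,3,5,6,7}, {2,3,4,6,7}.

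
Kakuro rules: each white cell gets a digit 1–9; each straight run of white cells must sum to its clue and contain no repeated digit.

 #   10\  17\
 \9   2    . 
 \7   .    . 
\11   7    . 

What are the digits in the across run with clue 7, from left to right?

1 6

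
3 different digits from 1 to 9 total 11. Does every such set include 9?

No

Counterexample: {1,2,8} sums to 11 without using 9.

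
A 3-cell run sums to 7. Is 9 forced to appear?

The only way to make 7 from 3 distinct digits is {1,2,4}, which does not contain 9.

No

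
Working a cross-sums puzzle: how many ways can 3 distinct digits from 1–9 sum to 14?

3 distinct digits from 1–9 sum between 6 and 24.

8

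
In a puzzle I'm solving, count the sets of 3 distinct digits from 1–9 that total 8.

2

3 distinct digits from 1–9 sum between 6 and 24.
Enumerating: {1,2,5}, {1,3,4}.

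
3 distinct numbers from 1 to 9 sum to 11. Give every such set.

{1,2,8}; {1,3,7}; {1,4,6}; {2,3,6}; {2,4,5}

3 distinct digits from 1–9 sum between 6 and 24.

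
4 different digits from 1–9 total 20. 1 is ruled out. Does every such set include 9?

Counterexample: {2,3,7,8} sums to 20 under that restriction without using 9.

No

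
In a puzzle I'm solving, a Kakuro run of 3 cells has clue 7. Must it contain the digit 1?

Yes

The only way to make 7 from 3 distinct digits is {1,2,4}, which contains 1.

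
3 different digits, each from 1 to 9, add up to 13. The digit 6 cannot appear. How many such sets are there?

3 distinct digits from 1–9 sum between 6 and 24.
Dropping sets that contain 6.
Enumerating: {1,3,9}, {1,4,8}, {1,5,7}, {2,3,8}, {2,4,7}.

5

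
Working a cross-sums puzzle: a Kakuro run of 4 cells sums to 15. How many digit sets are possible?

4 distinct digits from 1–9 sum between 10 and 30.
Enumerating: {1,2,3,9}, {1,2,4,8}, {1,2,5,7}, {1,3,4,7}, {1,3,5,6}, {2,3,4,6}.

6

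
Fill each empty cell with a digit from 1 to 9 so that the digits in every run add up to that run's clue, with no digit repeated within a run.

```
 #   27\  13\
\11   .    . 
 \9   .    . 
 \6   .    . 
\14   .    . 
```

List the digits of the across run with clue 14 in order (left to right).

Nothing is forced directly, so branch on R3C1, whose candidates are 4 or 5. If R3C1 = 4: that forces R3C2 = 2, R4C2 = 6, R1C2 = 4, R2C2 = 1, R4C1 = 8, after which R1C1 would have to be in {7} for the 11 across but in {6,9} for the 27 down — contradiction. So R3C1 = 5.
R3C2 = 6 − 5 = 1 completes the 6 across.
Nothing is forced directly, so branch on R4C2, whose candidates are 5 or 6. If R4C2 = 6: then R4C1 would have to be in {8} for the 14 across but in {6,7,9} for the 27 down — contradiction. So R4C2 = 5.
R4C1 = 14 − 5 = 9 completes the 14 across.

9, 5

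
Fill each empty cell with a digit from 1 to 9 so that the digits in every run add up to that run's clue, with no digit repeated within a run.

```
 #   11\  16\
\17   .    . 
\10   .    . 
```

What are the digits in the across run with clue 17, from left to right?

17 in 2 cells must be {8,9}; 16 in 2 cells must be {7,9}.
The 17 across and the 16 down share only 9, so R1C2 = 9.
R2C2 = 16 − 9 = 7 completes the 16 down.
R1C1 = 17 − 9 = 8 completes the 17 across.
R2C1 = 10 − 7 = 3 completes the 10 across.

8 9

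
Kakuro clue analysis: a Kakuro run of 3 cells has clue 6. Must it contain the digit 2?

Yes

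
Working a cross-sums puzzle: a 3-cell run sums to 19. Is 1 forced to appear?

Counterexample: {2,8,9} sums to 19 without using 1.

No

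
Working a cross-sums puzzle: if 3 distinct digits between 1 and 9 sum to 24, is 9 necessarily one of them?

Yes

The only way to make 24 from 3 distinct digits is {7,8,9}, which contains 9.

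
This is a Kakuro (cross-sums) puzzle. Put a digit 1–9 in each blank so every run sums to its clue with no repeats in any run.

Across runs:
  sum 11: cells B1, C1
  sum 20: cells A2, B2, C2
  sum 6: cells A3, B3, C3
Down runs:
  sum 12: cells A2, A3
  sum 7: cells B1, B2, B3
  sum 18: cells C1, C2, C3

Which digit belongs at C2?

7

6 in 3 cells must be {1,2,3}; 7 in 3 cells must be {1,2,4}.
Only 4 fits B2 under both its across sum 20 and down sum 7.
The 6 across and the 12 down share only 3, so A3 = 3.
B1 = 2: the only remaining digit allowed by both the 11 across and the 7 down.
C1 = 11 − 2 = 9 completes the 11 across.
A2 = 12 − 3 = 9 completes the 12 down.
C2 = 20 − 13 = 7 completes the 20 across.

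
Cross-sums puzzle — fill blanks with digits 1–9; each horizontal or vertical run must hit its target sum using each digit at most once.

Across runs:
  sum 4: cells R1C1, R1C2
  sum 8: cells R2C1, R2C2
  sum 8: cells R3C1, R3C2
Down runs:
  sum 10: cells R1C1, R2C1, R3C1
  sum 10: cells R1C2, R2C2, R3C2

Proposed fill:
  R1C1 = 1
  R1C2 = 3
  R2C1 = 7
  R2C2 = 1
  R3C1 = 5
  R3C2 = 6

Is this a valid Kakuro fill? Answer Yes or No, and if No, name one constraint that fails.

No — the down run R1C1–R3C1 sums to 13, not 10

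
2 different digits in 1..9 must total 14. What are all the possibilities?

2 distinct digits from 1–9 sum between 3 and 17.

{5,9}; {6,8}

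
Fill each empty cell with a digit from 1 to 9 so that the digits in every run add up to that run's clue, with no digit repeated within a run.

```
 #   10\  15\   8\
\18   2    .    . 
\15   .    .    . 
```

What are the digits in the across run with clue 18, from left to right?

2, 9, 7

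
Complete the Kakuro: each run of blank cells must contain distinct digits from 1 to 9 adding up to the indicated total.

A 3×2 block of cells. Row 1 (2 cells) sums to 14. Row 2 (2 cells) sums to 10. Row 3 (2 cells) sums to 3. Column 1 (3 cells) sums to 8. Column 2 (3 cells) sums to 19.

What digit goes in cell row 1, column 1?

5

3 in 2 cells must be {1,2}.
The 14 across and the 8 down share only 5, so (1,1) = 5.
(1,2) = 14 − 5 = 9 completes the 14 across.
Given what's placed, (3,2) must be 2 to fit the 3 across and 19 down.
(2,2) = 19 − 11 = 8 completes the 19 down.
(3,1) = 3 − 2 = 1 completes the 3 across.
(2,1) = 10 − 8 = 2 completes the 10 across.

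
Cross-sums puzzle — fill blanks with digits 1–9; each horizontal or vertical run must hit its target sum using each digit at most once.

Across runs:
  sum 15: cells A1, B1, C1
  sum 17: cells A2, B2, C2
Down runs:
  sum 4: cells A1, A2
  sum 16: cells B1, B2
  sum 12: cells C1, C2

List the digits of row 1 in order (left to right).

3 7 5

4 in 2 cells must be {1,3}; 16 in 2 cells must be {7,9}.
Nothing is forced directly, so branch on A1, whose candidates are 1 or 3. If A1 = 1: that forces B1 = 9, C1 = 5, A2 = 3, after which B2 would have to be in {5,6,8,9} for the 17 across but in {7} for the 16 down — contradiction. So A1 = 3.
Given what's placed, B1 must be 7 to fit the 15 across and 16 down.
C1 = 15 − 10 = 5 completes the 15 across.
A2 = 4 − 3 = 1 completes the 4 down.
B2 = 16 − 7 = 9 completes the 16 down.
C2 = 17 − 10 = 7 completes the 17 across.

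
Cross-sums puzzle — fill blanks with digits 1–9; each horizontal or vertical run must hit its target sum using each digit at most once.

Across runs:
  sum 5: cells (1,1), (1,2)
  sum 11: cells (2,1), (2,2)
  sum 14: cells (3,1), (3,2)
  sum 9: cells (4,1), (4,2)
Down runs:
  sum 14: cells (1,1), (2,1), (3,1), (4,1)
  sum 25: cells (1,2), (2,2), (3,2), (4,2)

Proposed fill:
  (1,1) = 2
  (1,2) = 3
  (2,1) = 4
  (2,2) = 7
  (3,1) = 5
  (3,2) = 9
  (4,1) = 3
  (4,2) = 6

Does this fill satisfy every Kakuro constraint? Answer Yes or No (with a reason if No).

Across: 2+3=5; 4+7=11; 5+9=14; 3+6=9. Down: 2+4+5+3=14; 3+7+9+6=25. No digit repeats within any run.

Yes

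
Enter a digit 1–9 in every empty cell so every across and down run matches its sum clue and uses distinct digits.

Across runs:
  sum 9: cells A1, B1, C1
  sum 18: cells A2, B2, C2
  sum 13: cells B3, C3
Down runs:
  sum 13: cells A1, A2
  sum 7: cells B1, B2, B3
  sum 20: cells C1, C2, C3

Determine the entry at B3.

7 in 3 cells must be {1,2,4}.
Only 4 fits B3 under both its across sum 13 and down sum 7.

4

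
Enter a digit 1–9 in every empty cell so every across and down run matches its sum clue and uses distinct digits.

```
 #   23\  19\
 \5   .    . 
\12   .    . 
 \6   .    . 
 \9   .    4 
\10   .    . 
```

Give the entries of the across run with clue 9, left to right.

5 4

R4C1 = 9 − 4 = 5 completes the 9 across.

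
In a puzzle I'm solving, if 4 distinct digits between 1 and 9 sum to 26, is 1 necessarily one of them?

No

Counterexample: {2,7,8,9} sums to 26 without using 1.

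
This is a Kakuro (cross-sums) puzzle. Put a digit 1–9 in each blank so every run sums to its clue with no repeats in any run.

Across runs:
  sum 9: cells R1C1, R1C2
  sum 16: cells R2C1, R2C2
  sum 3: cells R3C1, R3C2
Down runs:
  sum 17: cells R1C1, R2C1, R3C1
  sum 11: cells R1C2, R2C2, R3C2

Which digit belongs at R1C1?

6

16 in 2 cells must be {7,9}; 3 in 2 cells must be {1,2}.
The 16 across and the 11 down share only 7, so R2C2 = 7.
Given what's placed, R3C2 must be 1 to fit the 3 across and 11 down.
R1C2 = 11 − 8 = 3 completes the 11 down.
R2C1 = 16 − 7 = 9 completes the 16 across.
R3C1 = 3 − 1 = 2 completes the 3 across.
R1C1 = 9 − 3 = 6 completes the 9 across.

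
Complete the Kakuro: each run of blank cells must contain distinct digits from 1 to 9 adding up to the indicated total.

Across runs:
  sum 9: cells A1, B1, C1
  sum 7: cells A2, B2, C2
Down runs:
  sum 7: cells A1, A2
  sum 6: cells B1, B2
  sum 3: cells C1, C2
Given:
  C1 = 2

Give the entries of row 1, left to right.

3 4 2

7 in 3 cells must be {1,2,4}; 3 in 2 cells must be {1,2}.
C2 = 3 − 2 = 1 completes the 3 down.
No cell is forced outright now. A2 can only be 2 or 4 (the digits allowed by both its 7 across and its 7 down). If A2 = 2: then A1 would have to be in {1,3,4,6} for the 9 across but in {5} for the 7 down — contradiction. So A2 = 4.
A1 = 7 − 4 = 3 completes the 7 down.
B1 = 9 − 5 = 4 completes the 9 across.
B2 = 7 − 5 = 2 completes the 7 across.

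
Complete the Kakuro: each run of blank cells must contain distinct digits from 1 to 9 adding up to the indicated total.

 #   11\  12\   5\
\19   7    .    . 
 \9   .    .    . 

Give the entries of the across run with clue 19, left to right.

7 9 3

R2C1 = 11 − 7 = 4 completes the 11 down.
Given what's placed, R2C2 must be 3 to fit the 9 across and 12 down.
R2C3 = 9 − 7 = 2 completes the 9 across.
R1C2 = 12 − 3 = 9 completes the 12 down.
R1C3 = 19 − 16 = 3 completes the 19 across.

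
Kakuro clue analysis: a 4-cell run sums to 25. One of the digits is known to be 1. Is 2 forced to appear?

The only way to make 25 from 4 distinct digits under that restriction is {1,7,8,9}, which does not contain 2.

No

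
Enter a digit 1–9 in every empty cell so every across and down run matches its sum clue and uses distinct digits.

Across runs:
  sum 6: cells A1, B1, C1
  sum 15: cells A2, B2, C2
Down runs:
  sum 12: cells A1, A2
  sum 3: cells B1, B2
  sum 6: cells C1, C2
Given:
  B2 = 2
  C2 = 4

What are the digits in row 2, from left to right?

6 in 3 cells must be {1,2,3}; 3 in 2 cells must be {1,2}.
The 6 across and the 12 down share only 3, so A1 = 3.
B1 = 3 − 2 = 1 completes the 3 down.
C1 = 6 − 4 = 2 completes the 6 across.
A2 = 15 − 6 = 9 completes the 15 across.

9 2 4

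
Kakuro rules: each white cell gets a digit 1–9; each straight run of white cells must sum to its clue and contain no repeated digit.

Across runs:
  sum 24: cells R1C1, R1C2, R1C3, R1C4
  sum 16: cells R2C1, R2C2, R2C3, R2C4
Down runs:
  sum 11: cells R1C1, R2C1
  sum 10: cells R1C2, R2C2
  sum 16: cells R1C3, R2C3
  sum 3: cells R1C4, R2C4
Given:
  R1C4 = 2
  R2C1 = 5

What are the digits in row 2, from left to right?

5 3 7 1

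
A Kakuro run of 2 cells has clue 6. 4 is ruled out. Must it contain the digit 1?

Yes

The only way to make 6 from 2 distinct digits under that restriction is {1,5}, which contains 1.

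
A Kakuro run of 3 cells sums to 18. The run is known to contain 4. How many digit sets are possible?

2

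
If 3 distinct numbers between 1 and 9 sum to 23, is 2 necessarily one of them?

No

The only way to make 23 from 3 distinct digits is {6,8,9}, which does not contain 2.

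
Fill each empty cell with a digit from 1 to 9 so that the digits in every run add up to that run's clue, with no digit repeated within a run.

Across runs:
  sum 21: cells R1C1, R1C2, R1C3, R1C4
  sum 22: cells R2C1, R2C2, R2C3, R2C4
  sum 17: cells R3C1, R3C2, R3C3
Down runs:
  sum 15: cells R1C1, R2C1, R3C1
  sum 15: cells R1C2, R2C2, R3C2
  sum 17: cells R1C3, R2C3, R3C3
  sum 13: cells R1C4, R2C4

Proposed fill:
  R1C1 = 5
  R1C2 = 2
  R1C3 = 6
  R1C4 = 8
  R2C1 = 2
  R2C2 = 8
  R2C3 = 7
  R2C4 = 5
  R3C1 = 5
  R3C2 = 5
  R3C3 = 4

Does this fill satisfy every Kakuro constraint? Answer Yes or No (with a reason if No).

No — the across run R3C1–R3C3 sums to 14, not 17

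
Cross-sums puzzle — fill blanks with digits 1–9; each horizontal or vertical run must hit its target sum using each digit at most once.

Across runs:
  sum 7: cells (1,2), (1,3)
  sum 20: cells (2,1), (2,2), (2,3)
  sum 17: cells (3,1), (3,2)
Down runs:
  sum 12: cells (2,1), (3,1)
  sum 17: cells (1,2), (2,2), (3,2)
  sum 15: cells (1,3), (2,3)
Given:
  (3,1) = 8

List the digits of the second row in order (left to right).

4 7 9

17 in 2 cells must be {8,9}.
Intersecting the 7 across with the 15 down forces (1,3) = 6.
(2,1) = 12 − 8 = 4 completes the 12 down.
(2,3) = 15 − 6 = 9 completes the 15 down.
(3,2) = 17 − 8 = 9 completes the 17 across.
(1,2) = 7 − 6 = 1 completes the 7 across.
(2,2) = 20 − 13 = 7 completes the 20 across.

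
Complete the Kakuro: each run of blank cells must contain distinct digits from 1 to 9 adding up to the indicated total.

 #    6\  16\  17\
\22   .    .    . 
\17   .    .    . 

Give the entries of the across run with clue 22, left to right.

16 in 2 cells must be {7,9}; 17 in 2 cells must be {8,9}.
The 22 across and the 6 down share only 5, so R1C1 = 5.
Given what's placed, R1C2 must be 9 to fit the 22 across and 16 down.
R1C3 = 22 − 14 = 8 completes the 22 across.
R2C1 = 6 − 5 = 1 completes the 6 down.
R2C2 = 16 − 9 = 7 completes the 16 down.
R2C3 = 17 − 8 = 9 completes the 17 across.

5, 9, 8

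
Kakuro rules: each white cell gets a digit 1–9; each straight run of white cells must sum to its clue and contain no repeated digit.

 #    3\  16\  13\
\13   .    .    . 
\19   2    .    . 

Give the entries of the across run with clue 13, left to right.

3 in 2 cells must be {1,2}; 16 in 2 cells must be {7,9}.
R1C1 = 3 − 2 = 1 completes the 3 down.
R2C2 = 9: the only remaining digit allowed by both the 19 across and the 16 down.
R2C3 = 19 − 11 = 8 completes the 19 across.
R1C2 = 16 − 9 = 7 completes the 16 down.
R1C3 = 13 − 8 = 5 completes the 13 across.

1 7 5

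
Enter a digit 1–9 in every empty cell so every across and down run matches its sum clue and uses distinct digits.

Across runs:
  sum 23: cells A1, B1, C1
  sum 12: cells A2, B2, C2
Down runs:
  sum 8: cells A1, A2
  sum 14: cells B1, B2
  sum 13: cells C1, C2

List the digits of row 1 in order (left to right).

6 8 9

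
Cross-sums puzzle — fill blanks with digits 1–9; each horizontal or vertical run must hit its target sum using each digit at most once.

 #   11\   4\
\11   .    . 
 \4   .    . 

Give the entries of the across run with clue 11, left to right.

8 3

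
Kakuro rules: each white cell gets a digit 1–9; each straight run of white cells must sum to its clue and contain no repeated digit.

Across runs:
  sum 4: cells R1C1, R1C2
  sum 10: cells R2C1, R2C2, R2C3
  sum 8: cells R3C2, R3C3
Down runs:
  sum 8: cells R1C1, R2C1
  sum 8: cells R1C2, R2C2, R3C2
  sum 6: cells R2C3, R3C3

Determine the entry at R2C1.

4 in 2 cells must be {1,3}.
Nothing is forced directly, so branch on R1C1, whose candidates are 1 or 3. If R1C1 = 1: that forces R1C2 = 3, R2C1 = 7, R2C2 = 1, R2C3 = 2, after which R3C2 would have to be in {1,2,3,5,6,7} for the 8 across but in {4} for the 8 down — contradiction. So R1C1 = 3.
R1C2 = 4 − 3 = 1 completes the 4 across.
R2C1 = 8 − 3 = 5 completes the 8 down.
No cell is forced outright now. R2C2 can only be 2 or 3 or 4 (the digits allowed by both its 10 across and its 8 down). If R2C2 = 2: then R2C3 would have to be in {3} for the 10 across but in {1,2,4,5} for the 6 down — contradiction. If R2C2 = 3: that forces R2C3 = 2, after which R3C2 would have to be in {1,2,3,5,6,7} for the 8 across but in {4} for the 8 down — contradiction. So R2C2 = 4.
R2C3 = 10 − 9 = 1 completes the 10 across.
R3C2 = 8 − 5 = 3 completes the 8 down.
R3C3 = 8 − 3 = 5 completes the 8 across.

5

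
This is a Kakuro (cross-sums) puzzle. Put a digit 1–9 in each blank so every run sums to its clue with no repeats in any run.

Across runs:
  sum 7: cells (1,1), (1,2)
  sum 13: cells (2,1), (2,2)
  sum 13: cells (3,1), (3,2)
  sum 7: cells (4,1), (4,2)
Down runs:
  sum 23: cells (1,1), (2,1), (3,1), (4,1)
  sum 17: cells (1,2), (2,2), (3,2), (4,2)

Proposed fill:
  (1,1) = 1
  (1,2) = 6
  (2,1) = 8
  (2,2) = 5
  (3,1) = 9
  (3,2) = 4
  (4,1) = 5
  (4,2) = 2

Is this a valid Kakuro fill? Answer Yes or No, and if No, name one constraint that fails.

Yes

Across: 1+6=7; 8+5=13; 9+4=13; 5+2=7. Down: 1+8+9+5=23; 6+5+4+2=17. No digit repeats within any run.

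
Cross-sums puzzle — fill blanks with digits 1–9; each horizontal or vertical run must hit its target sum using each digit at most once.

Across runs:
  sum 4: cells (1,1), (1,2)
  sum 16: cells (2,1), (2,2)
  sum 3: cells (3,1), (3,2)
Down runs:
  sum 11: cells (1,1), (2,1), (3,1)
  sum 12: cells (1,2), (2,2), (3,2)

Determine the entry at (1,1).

4 in 2 cells must be {1,3}; 16 in 2 cells must be {7,9}; 3 in 2 cells must be {1,2}.
The 16 across and the 11 down share only 7, so (2,1) = 7.
(2,2) = 16 − 7 = 9 completes the 16 across.
Given what's placed, (3,1) must be 1 to fit the 3 across and 11 down.
(3,2) = 3 − 1 = 2 completes the 3 across.
(1,1) = 11 − 8 = 3 completes the 11 down.
(1,2) = 4 − 3 = 1 completes the 4 across.

3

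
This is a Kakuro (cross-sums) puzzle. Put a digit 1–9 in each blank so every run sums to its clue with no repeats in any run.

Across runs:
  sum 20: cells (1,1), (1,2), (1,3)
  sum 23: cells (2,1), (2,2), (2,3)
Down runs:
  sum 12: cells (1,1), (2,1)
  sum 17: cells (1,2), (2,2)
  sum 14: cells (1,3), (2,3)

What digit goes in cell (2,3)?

23 in 3 cells must be {6,8,9}; 17 in 2 cells must be {8,9}.
Nothing is forced directly, so branch on (2,1), whose candidates are 8 or 9. If (2,1) = 8: that forces (1,1) = 4, (1,2) = 9, after which (1,3) would have to be in {7} for the 20 across but in {5,6,8,9} for the 14 down — contradiction. So (2,1) = 9.
(1,1) = 12 − 9 = 3 completes the 12 down.
Given what's placed, (2,2) must be 8 to fit the 23 across and 17 down.
(2,3) = 23 − 17 = 6 completes the 23 across.
(1,2) = 17 − 8 = 9 completes the 17 down.
(1,3) = 20 − 12 = 8 completes the 20 across.

6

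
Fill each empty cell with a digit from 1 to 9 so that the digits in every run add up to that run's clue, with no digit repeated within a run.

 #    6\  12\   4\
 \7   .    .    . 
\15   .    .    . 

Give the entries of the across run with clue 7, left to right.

7 in 3 cells must be {1,2,4}; 4 in 2 cells must be {1,3}.
The 7 across and the 12 down share only 4, so R1C2 = 4.
Given what's placed, R1C3 must be 1 to fit the 7 across and 4 down.
R2C2 = 12 − 4 = 8 completes the 12 down.
R2C3 = 4 − 1 = 3 completes the 4 down.
R1C1 = 7 − 5 = 2 completes the 7 across.
R2C1 = 15 − 11 = 4 completes the 15 across.

2 4 1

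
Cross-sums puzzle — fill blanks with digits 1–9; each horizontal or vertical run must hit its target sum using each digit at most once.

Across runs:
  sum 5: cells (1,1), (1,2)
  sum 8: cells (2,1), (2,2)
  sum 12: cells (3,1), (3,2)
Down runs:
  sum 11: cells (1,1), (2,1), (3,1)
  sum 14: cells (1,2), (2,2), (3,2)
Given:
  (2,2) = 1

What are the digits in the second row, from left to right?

(1,2) = 4: the only remaining digit allowed by both the 5 across and the 14 down.
(2,1) = 8 − 1 = 7 completes the 8 across.
(3,1) = 3: the only remaining digit allowed by both the 12 across and the 11 down.
(3,2) = 12 − 3 = 9 completes the 12 across.
(1,1) = 5 − 4 = 1 completes the 5 across.

7 1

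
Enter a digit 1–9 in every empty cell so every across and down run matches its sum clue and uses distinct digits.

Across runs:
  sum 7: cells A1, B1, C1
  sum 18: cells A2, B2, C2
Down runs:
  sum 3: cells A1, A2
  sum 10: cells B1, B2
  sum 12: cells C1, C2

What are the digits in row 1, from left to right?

2, 1, 4

7 in 3 cells must be {1,2,4}; 3 in 2 cells must be {1,2}.
The 7 across and the 12 down share only 4, so C1 = 4.
C2 = 12 − 4 = 8 completes the 12 down.
Given what's placed, A2 must be 1 to fit the 18 across and 3 down.
B2 = 18 − 9 = 9 completes the 18 across.
A1 = 3 − 1 = 2 completes the 3 down.
B1 = 7 − 6 = 1 completes the 7 across.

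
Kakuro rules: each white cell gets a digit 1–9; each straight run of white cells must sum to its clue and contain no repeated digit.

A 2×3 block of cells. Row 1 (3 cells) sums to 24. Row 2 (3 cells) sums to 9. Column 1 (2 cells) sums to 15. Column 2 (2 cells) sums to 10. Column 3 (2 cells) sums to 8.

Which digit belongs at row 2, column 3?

24 in 3 cells must be {7,8,9}.
The 24 across and the 8 down share only 7, so (1,3) = 7.
The 9 across and the 15 down share only 6, so (2,1) = 6.
(2,3) = 8 − 7 = 1 completes the 8 down.
(1,1) = 15 − 6 = 9 completes the 15 down.
(1,2) = 24 − 16 = 8 completes the 24 across.
(2,2) = 9 − 7 = 2 completes the 9 across.

1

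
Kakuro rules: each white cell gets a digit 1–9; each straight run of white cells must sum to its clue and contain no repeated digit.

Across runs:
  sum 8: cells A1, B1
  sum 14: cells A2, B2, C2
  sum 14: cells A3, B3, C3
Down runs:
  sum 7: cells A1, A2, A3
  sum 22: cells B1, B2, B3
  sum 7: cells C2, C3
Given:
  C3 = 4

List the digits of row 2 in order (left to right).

7 in 3 cells must be {1,2,4}.
C2 = 7 − 4 = 3 completes the 7 down.
Nothing is forced directly, so branch on A1, whose candidates are 1 or 2. If A1 = 1: that forces B1 = 7, A3 = 2, after which B3 would have to be in {8} for the 14 across but in {6,9} for the 22 down — contradiction. So A1 = 2.
B1 = 8 − 2 = 6 completes the 8 across.
Given what's placed, A2 must be 4 to fit the 14 across and 7 down.
B2 = 14 − 7 = 7 completes the 14 across.
A3 = 7 − 6 = 1 completes the 7 down.
B3 = 14 − 5 = 9 completes the 14 across.

4 7 3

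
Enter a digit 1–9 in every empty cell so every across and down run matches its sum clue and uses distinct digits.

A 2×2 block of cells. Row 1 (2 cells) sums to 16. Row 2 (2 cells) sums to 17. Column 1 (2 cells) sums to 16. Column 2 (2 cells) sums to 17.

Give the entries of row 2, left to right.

9, 8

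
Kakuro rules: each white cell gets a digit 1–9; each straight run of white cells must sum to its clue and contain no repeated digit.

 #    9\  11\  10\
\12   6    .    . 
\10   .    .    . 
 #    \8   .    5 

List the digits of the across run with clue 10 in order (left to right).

3 6 1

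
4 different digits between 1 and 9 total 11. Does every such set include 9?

The only way to make 11 from 4 distinct digits is {1,2,3,5}, which does not contain 9.

No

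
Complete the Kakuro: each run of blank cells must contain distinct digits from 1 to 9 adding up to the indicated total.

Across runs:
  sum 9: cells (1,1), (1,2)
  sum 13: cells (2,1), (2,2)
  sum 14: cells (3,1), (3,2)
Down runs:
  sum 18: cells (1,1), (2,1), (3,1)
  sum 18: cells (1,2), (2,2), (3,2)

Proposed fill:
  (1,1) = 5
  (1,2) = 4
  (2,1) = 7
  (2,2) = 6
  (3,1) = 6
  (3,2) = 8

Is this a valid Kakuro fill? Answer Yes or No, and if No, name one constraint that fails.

Across: 5+4=9; 7+6=13; 6+8=14. Down: 5+7+6=18; 4+6+8=18. No digit repeats within any run.

Yes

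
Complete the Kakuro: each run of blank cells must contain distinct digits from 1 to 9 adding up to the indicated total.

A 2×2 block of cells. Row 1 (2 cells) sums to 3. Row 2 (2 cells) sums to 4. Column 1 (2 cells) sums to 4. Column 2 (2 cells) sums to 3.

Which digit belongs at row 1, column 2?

2

3 in 2 cells must be {1,2}; 4 in 2 cells must be {1,3}.
The 3 across and the 4 down share only 1, so (1,1) = 1.
(1,2) = 3 − 1 = 2 completes the 3 across.
(2,1) = 4 − 1 = 3 completes the 4 down.
(2,2) = 4 − 3 = 1 completes the 4 across.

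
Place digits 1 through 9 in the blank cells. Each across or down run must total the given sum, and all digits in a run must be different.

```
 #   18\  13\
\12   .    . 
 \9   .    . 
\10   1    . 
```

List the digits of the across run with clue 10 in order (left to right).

1, 9

Given what's placed, R2C1 must be 8 to fit the 9 across and 18 down.
R2C2 = 9 − 8 = 1 completes the 9 across.
R3C2 = 10 − 1 = 9 completes the 10 across.
R1C1 = 18 − 9 = 9 completes the 18 down.
R1C2 = 12 − 9 = 3 completes the 12 across.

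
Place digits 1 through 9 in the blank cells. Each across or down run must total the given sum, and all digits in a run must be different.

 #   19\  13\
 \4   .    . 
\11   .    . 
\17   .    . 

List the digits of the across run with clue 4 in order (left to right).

3 1

4 in 2 cells must be {1,3}; 17 in 2 cells must be {8,9}.
The 4 across and the 19 down share only 3, so R1C1 = 3.
R1C2 = 4 − 3 = 1 completes the 4 across.
Given what's placed, R3C1 must be 9 to fit the 17 across and 19 down.
R3C2 = 17 − 9 = 8 completes the 17 across.
R2C1 = 19 − 12 = 7 completes the 19 down.
R2C2 = 11 − 7 = 4 completes the 11 across.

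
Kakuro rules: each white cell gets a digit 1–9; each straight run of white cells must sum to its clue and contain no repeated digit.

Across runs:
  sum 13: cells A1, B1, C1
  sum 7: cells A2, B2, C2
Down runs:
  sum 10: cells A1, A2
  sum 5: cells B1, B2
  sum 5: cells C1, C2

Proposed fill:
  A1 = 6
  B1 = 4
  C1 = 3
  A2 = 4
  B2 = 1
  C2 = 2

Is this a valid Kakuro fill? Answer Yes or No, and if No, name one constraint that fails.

Yes

Across: 6+4+3=13; 4+1+2=7. Down: 6+4=10; 4+1=5; 3+2=5. No digit repeats within any run.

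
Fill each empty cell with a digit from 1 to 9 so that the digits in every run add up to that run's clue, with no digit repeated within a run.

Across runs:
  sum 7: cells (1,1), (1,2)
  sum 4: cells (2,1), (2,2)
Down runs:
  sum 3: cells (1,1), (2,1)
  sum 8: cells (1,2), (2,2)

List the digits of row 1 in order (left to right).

2 5

4 in 2 cells must be {1,3}; 3 in 2 cells must be {1,2}.
The 4 across and the 3 down share only 1, so (2,1) = 1.
(2,2) = 4 − 1 = 3 completes the 4 across.
(1,1) = 3 − 1 = 2 completes the 3 down.
(1,2) = 7 − 2 = 5 completes the 7 across.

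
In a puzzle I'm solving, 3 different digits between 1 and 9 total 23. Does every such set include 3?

No

The only way to make 23 from 3 distinct digits is {6,8,9}, which does not contain 3.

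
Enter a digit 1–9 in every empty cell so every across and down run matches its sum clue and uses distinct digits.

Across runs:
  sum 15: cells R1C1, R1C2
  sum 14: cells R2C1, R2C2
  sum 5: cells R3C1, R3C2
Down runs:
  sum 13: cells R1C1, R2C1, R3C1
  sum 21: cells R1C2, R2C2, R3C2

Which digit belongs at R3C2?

4

The 5 across and the 21 down share only 4, so R3C2 = 4.
R3C1 = 5 − 4 = 1 completes the 5 across.
Nothing is forced directly, so branch on R1C2, whose candidates are 8 or 9. If R1C2 = 9: then R1C1 would have to be in {6} for the 15 across but in {3,4,5,7,8,9} for the 13 down — contradiction. So R1C2 = 8.
R1C1 = 15 − 8 = 7 completes the 15 across.
R2C1 = 13 − 8 = 5 completes the 13 down.
R2C2 = 14 − 5 = 9 completes the 14 across.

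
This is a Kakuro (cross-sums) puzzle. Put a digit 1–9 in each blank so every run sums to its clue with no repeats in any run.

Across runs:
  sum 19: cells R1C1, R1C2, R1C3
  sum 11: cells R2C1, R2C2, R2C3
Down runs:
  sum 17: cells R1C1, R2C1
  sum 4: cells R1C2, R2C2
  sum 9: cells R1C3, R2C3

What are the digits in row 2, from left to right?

17 in 2 cells must be {8,9}; 4 in 2 cells must be {1,3}.
The 19 across and the 4 down share only 3, so R1C2 = 3.
Given what's placed, R1C3 must be 7 to fit the 19 across and 9 down.
R2C1 = 8: only digit in both the 11-across and 17-down candidate sets.
R2C2 = 4 − 3 = 1 completes the 4 down.
R2C3 = 11 − 9 = 2 completes the 11 across.
R1C1 = 19 − 10 = 9 completes the 19 across.

8 1 2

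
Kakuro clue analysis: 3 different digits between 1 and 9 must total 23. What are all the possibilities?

{6,8,9}

3 distinct digits from 1–9 sum between 6 and 24.
Only one set works: {6,8,9}.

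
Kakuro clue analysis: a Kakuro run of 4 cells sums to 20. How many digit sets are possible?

4 distinct digits from 1–9 sum between 10 and 30.

12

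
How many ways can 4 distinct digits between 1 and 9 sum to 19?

11

4 distinct digits from 1–9 sum between 10 and 30.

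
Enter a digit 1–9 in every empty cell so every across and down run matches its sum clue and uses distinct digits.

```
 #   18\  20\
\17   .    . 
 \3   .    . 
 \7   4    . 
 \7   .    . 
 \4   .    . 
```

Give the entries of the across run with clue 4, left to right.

17 in 2 cells must be {8,9}; 3 in 2 cells must be {1,2}; 4 in 2 cells must be {1,3}.
Given what's placed, R1C1 must be 8 to fit the 17 across and 18 down.
R1C2 = 17 − 8 = 9 completes the 17 across.
R3C2 = 7 − 4 = 3 completes the 7 across.
R5C2 = 1: the only remaining digit allowed by both the 4 across and the 20 down.
R2C2 = 2: the only remaining digit allowed by both the 3 across and the 20 down.
R4C2 = 20 − 15 = 5 completes the 20 down.
R5C1 = 4 − 1 = 3 completes the 4 across.

3 1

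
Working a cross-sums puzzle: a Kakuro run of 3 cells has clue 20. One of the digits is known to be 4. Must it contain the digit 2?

The only way to make 20 from 3 distinct digits under that restriction is {4,7,9}, which does not contain 2.

No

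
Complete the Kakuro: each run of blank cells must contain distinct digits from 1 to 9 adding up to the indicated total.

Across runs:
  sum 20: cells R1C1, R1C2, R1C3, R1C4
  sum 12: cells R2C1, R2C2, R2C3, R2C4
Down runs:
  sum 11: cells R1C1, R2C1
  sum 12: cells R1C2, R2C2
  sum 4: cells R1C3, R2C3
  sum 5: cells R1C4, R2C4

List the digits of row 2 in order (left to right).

2 5 1 4

4 in 2 cells must be {1,3}.
Nothing is forced directly, so branch on R1C3, whose candidates are 1 or 3. If R1C3 = 1: that forces R2C3 = 3, after which R2C2 would have to be in {1,2,6} for the 12 across but in {3,4,5,7,8,9} for the 12 down — contradiction. So R1C3 = 3.
R2C3 = 4 − 3 = 1 completes the 4 down.
Nothing is forced directly, so branch on R1C4, whose candidates are 1 or 2 or 4. If R1C4 = 2: that forces R2C4 = 3, after which R2C2 would have to be in {2,6} for the 12 across but in {3,4,5,7,8,9} for the 12 down — contradiction. If R1C4 = 4: then R2C4 would have to be in {2,3,4,5,6} for the 12 across but in {1} for the 5 down — contradiction. So R1C4 = 1.
R2C4 = 5 − 1 = 4 completes the 5 down.
R2C2 = 5: the only remaining digit allowed by both the 12 across and the 12 down.
R1C2 = 12 − 5 = 7 completes the 12 down.
R2C1 = 12 − 10 = 2 completes the 12 across.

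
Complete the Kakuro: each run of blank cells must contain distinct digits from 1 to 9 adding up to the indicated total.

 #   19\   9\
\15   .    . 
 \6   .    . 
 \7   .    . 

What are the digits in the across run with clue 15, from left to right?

The 15 across and the 9 down share only 6, so R1C2 = 6.
R1C1 = 15 − 6 = 9 completes the 15 across.
Nothing is forced directly, so branch on R2C1, whose candidates are 2 or 4. If R2C1 = 2: then R2C2 would have to be in {4} for the 6 across but in {1,2} for the 9 down — contradiction. So R2C1 = 4.
R2C2 = 6 − 4 = 2 completes the 6 across.
R3C1 = 19 − 13 = 6 completes the 19 down.
R3C2 = 7 − 6 = 1 completes the 7 across.

9 6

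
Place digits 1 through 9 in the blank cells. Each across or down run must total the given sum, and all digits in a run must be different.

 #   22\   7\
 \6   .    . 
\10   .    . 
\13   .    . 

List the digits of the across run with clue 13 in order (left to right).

9 4

7 in 3 cells must be {1,2,4}.
The 6 across and the 22 down share only 5, so R1C1 = 5.
R1C2 = 6 − 5 = 1 completes the 6 across.
Given what's placed, R3C2 must be 4 to fit the 13 across and 7 down.
R2C2 = 7 − 5 = 2 completes the 7 down.
R3C1 = 13 − 4 = 9 completes the 13 across.
R2C1 = 10 − 2 = 8 completes the 10 across.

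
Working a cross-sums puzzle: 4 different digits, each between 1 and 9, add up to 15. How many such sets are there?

4 distinct digits from 1–9 sum between 10 and 30.
Enumerating: {1,2,3,9}, {1,2,4,8}, {1,2,5,7}, {1,3,4,7}, {1,3,5,6}, {2,3,4,6}.

6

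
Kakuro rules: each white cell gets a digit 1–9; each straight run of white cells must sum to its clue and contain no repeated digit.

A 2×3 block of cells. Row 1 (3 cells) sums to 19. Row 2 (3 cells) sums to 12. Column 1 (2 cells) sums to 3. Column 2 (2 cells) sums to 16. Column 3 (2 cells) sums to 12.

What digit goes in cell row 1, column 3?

3 in 2 cells must be {1,2}; 16 in 2 cells must be {7,9}.
The 19 across and the 3 down share only 2, so (1,1) = 2.
Given what's placed, (1,2) must be 9 to fit the 19 across and 16 down.
(1,3) = 19 − 11 = 8 completes the 19 across.
(2,1) = 3 − 2 = 1 completes the 3 down.
(2,2) = 16 − 9 = 7 completes the 16 down.
(2,3) = 12 − 8 = 4 completes the 12 across.

8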